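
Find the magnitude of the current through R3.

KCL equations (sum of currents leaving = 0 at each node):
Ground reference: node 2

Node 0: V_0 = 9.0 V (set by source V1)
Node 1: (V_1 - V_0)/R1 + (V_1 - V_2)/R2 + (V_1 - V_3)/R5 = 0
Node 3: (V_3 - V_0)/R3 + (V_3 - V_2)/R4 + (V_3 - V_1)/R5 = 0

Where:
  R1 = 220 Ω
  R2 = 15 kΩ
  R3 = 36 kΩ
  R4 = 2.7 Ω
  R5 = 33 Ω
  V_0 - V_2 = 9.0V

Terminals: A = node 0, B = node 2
Nodal analysis, taking node 2 as the 0 V reference.
Source V1 fixes V_0 = 9 V.
KCL at each unknown node (sum of currents leaving = 0; resistances in Ω):
  Node 1: (V_1 - 9)/220 + (V_1 - 0)/15000 + (V_1 - V_3)/33 = 0
  Node 3: (V_3 - 9)/36000 + (V_3 - 0)/2.7 + (V_3 - V_1)/33 = 0
Collecting terms (coefficients in siemens):
  0.03492·V_1 - 0.0303·V_3 = 0.04091
  0.4007·V_3 - 0.0303·V_1 = 0.00025
Determinant D = (0.03492)(0.4007) - (-0.0303)(-0.0303) = 0.01307
V_1 = [(0.04091)(0.4007) - (-0.0303)(0.00025)]/D = 1.255 V
V_3 = [(0.03492)(0.00025) - (0.04091)(-0.0303)]/D = 0.0955 V
I_R3 = (V_0 - V_3)/R3 = (9 - 0.0955)/36000 = 0.0002473 A
|I_R3| = 0.0002473 A

Final answer: |I_R3| = 0.0002473 A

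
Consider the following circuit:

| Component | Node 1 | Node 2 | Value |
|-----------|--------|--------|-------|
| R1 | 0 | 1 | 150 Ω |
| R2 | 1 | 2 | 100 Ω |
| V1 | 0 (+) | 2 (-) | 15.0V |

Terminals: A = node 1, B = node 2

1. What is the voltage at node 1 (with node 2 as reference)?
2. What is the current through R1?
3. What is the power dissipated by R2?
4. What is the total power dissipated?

Nodal analysis, taking node 2 as the 0 V reference.
Source V1 fixes V_0 = 15 V.
KCL at each unknown node (sum of currents leaving = 0; resistances in Ω):
  Node 1: (V_1 - 15)/150 + (V_1 - 0)/100 = 0
Collecting terms: 0.01667 × V_1 = 0.1  =>  V_1 = 6 V
Part 1:
  Read off the nodal solution: V_1 = 6 V
Part 2:
  I_R1 = (V_0 - V_1)/R1 = (15 - 6)/150 = 0.06 A
  Magnitude: I_R1 = 0.06 A
Part 3:
  I_R2 = (V_1 - V_2)/R2 = (6 - 0)/100 = 0.06 A
  P_R2 = I_R2² × R2 = (0.06)² × 100 = 0.36 W
Part 4:
  Power in each resistor, P = (ΔV)²/R:
    P_R1 = (15 - 6)²/150 = 0.54 W
    P_R2 = (6 - 0)²/100 = 0.36 W
  P_total = P_R1 + P_R2 = 0.9 W

Final answers:
1. V_1 = 6 V
2. I_R1 = 0.06 A
3. P_R2 = 0.36 W
4. P_total = 0.9 W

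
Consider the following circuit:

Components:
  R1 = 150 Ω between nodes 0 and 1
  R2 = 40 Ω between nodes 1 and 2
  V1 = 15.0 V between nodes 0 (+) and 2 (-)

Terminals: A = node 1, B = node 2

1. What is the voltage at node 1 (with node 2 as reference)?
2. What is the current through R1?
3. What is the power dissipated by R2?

Nodal analysis, taking node 2 as the 0 V reference.
Source V1 fixes V_0 = 15 V.
KCL at each unknown node (sum of currents leaving = 0; resistances in Ω):
  Node 1: (V_1 - 15)/150 + (V_1 - 0)/40 = 0
Collecting terms: 0.03167 × V_1 = 0.1  =>  V_1 = 3.158 V
Part 1:
  Read off the nodal solution: V_1 = 3.158 V
Part 2:
  I_R1 = (V_0 - V_1)/R1 = (15 - 3.158)/150 = 0.07895 A
  Magnitude: I_R1 = 0.07895 A
Part 3:
  I_R2 = (V_1 - V_2)/R2 = (3.158 - 0)/40 = 0.07895 A
  P_R2 = I_R2² × R2 = (0.07895)² × 40 = 0.2493 W

Final answers:
1. V_1 = 3.158 V
2. I_R1 = 0.07895 A
3. P_R2 = 0.2493 W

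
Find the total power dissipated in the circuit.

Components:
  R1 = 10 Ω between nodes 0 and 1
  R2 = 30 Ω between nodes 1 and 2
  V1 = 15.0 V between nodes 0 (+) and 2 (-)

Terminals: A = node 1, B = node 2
Nodal analysis, taking node 2 as the 0 V reference.
Source V1 fixes V_0 = 15 V.
KCL at each unknown node (sum of currents leaving = 0; resistances in Ω):
  Node 1: (V_1 - 15)/10 + (V_1 - 0)/30 = 0
Collecting terms: 0.1333 × V_1 = 1.5  =>  V_1 = 11.25 V
Power in each resistor, P = (ΔV)²/R:
  P_R1 = (15 - 11.25)²/10 = 1.406 W
  P_R2 = (11.25 - 0)²/30 = 4.219 W
P_total = P_R1 + P_R2 = 5.625 W

Final answer: 5.625 W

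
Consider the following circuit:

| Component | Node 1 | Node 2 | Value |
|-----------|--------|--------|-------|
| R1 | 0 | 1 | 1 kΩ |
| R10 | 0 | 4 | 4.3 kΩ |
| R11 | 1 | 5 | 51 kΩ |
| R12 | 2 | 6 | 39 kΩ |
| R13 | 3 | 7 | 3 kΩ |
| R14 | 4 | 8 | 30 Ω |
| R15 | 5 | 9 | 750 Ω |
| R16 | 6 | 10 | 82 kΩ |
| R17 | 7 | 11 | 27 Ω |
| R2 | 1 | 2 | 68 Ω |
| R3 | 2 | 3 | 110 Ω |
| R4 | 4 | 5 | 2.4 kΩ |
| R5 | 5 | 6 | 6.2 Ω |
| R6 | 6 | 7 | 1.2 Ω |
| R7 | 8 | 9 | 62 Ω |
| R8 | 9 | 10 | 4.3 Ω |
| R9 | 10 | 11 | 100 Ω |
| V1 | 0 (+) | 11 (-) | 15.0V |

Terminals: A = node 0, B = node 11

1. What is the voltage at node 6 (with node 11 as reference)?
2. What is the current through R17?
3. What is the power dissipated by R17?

Nodal analysis, taking node 11 as the 0 V reference.
Source V1 fixes V_0 = 15 V.
KCL at each unknown node (sum of currents leaving = 0; resistances in Ω):
  Node 1: (V_1 - 15)/1000 + (V_1 - V_2)/68 + (V_1 - V_5)/51000 = 0
  Node 2: (V_2 - V_1)/68 + (V_2 - V_3)/110 + (V_2 - V_6)/39000 = 0
  Node 3: (V_3 - V_2)/110 + (V_3 - V_7)/3000 = 0
  Node 4: (V_4 - V_5)/2400 + (V_4 - 15)/4300 + (V_4 - V_8)/30 = 0
  Node 5: (V_5 - V_4)/2400 + (V_5 - V_6)/6.2 + (V_5 - V_1)/51000 + (V_5 - V_9)/750 = 0
  Node 6: (V_6 - V_5)/6.2 + (V_6 - V_7)/1.2 + (V_6 - V_2)/39000 + (V_6 - V_10)/82000 = 0
  Node 7: (V_7 - V_6)/1.2 + (V_7 - V_3)/3000 + (V_7 - 0)/27 = 0
  Node 8: (V_8 - V_9)/62 + (V_8 - V_4)/30 = 0
  Node 9: (V_9 - V_8)/62 + (V_9 - V_10)/4.3 + (V_9 - V_5)/750 = 0
  Node 10: (V_10 - V_9)/4.3 + (V_10 - 0)/100 + (V_10 - V_6)/82000 = 0
Collecting terms (coefficients in siemens):
  0.01573·V_1 - 0.01471·V_2 - 0.00001961·V_5 = 0.015
  0.02382·V_2 - 0.01471·V_1 - 0.009091·V_3 - 0.00002564·V_6 = 0
  0.009424·V_3 - 0.009091·V_2 - 0.0003333·V_7 = 0
  0.03398·V_4 - 0.0004167·V_5 - 0.03333·V_8 = 0.003488
  0.1631·V_5 - 0.00001961·V_1 - 0.0004167·V_4 - 0.1613·V_6 - 0.001333·V_9 = 0
  0.9947·V_6 - 0.00002564·V_2 - 0.1613·V_5 - 0.8333·V_7 - 0.0000122·V_10 = 0
  0.8707·V_7 - 0.0003333·V_3 - 0.8333·V_6 = 0
  0.04946·V_8 - 0.03333·V_4 - 0.01613·V_9 = 0
  0.25·V_9 - 0.001333·V_5 - 0.01613·V_8 - 0.2326·V_10 = 0
  0.2426·V_10 - 0.0000122·V_6 - 0.2326·V_9 = 0
Solving these 10 simultaneous equations (Gaussian elimination) gives:
  V_1 = 11.07 V, V_2 = 10.82 V, V_3 = 10.44 V, V_4 = 0.5938 V
  V_5 = 0.1231 V, V_6 = 0.1191 V, V_7 = 0.1179 V, V_8 = 0.4992 V
  V_9 = 0.3037 V, V_10 = 0.2911 V
Part 1:
  Read off the nodal solution: V_6 = 0.1191 V
Part 2:
  I_R17 = (V_7 - V_11)/R17 = (0.1179 - 0)/27 = 0.004368 A
  Magnitude: I_R17 = 0.004368 A
Part 3:
  I_R17 = (V_7 - V_11)/R17 = (0.1179 - 0)/27 = 0.004368 A
  P_R17 = I_R17² × R17 = (0.004368)² × 27 = 0.0005153 W

Final answers:
1. V_6 = 0.1191 V
2. I_R17 = 0.004368 A
3. P_R17 = 0.0005153 W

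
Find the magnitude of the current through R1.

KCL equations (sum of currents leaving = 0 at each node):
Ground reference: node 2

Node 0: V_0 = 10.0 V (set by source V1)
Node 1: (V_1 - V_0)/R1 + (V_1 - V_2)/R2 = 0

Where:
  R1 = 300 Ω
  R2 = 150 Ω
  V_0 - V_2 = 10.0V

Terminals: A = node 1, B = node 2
Nodal analysis, taking node 2 as the 0 V reference.
Source V1 fixes V_0 = 10 V.
KCL at each unknown node (sum of currents leaving = 0; resistances in Ω):
  Node 1: (V_1 - 10)/300 + (V_1 - 0)/150 = 0
Collecting terms: 0.01 × V_1 = 0.03333  =>  V_1 = 3.333 V
I_R1 = (V_0 - V_1)/R1 = (10 - 3.333)/300 = 0.02222 A
|I_R1| = 0.02222 A

Final answer: |I_R1| = 0.02222 A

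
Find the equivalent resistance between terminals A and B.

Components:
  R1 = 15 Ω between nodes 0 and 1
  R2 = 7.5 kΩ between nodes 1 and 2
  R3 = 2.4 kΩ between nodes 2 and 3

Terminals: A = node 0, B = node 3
Reduce the network between node 0 (A) and node 3 (B) by series/parallel combination:
  Rs1 = R1 + R2 (series, joined only at node 1) = 15 + 7500 = 7515 Ω
  Rs2 = R3 + Rs1 (series, joined only at node 2) = 2400 + 7515 = 9915 Ω
R_eq = 9.915 kΩ

Final answer: 9.915 kΩ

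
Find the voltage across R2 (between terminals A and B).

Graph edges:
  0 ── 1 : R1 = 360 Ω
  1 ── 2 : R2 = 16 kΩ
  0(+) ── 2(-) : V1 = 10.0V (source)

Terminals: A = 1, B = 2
R1 and R2 are in series across V1 (node 0 → node 1 → node 2), and the output A–B is taken across R2, so this is a voltage divider.
Series current: I = V1/(R1 + R2) = 10/(360 + 16000) = 10/16360 = 0.0006112 A
V_R2 = I × R2 = V1 × R2/(R1 + R2) = 10 × 16000/16360 = 9.78 V

Final answer: 9.78 V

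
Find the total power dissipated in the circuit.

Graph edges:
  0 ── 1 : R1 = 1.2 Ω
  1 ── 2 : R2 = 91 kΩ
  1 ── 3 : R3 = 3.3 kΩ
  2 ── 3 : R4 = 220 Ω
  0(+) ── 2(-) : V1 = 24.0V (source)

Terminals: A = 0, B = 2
Nodal analysis, taking node 2 as the 0 V reference.
Source V1 fixes V_0 = 24 V.
KCL at each unknown node (sum of currents leaving = 0; resistances in Ω):
  Node 1: (V_1 - 24)/1.2 + (V_1 - 0)/91000 + (V_1 - V_3)/3300 = 0
  Node 3: (V_3 - V_1)/3300 + (V_3 - 0)/220 = 0
Collecting terms (coefficients in siemens):
  0.8336·V_1 - 0.000303·V_3 = 20
  0.004848·V_3 - 0.000303·V_1 = 0
Determinant D = (0.8336)(0.004848) - (-0.000303)(-0.000303) = 0.004042
V_1 = [(20)(0.004848) - (-0.000303)(0)]/D = 23.99 V
V_3 = [(0.8336)(0) - (20)(-0.000303)]/D = 1.499 V
Power in each resistor, P = (ΔV)²/R:
  P_R1 = (24 - 23.99)²/1.2 = 0.00006014 W
  P_R2 = (23.99 - 0)²/91000 = 0.006325 W
  P_R3 = (23.99 - 1.499)²/3300 = 0.1533 W
  P_R4 = (0 - 1.499)²/220 = 0.01022 W
P_total = P_R1 + P_R2 + P_R3 + P_R4 = 0.1699 W

Final answer: 0.1699 W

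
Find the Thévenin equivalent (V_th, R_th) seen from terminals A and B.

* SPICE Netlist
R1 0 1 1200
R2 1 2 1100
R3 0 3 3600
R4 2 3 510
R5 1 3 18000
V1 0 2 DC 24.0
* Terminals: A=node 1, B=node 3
Step 1 — V_th is the open-circuit voltage V_A - V_B (nothing connected across the terminals).
Nodal analysis, taking node 2 as the 0 V reference.
Source V1 fixes V_0 = 24 V.
KCL at each unknown node (sum of currents leaving = 0; resistances in Ω):
  Node 1: (V_1 - 24)/1200 + (V_1 - 0)/1100 + (V_1 - V_3)/18000 = 0
  Node 3: (V_3 - 24)/3600 + (V_3 - 0)/510 + (V_3 - V_1)/18000 = 0
Collecting terms (coefficients in siemens):
  0.001798·V_1 - 0.00005556·V_3 = 0.02
  0.002294·V_3 - 0.00005556·V_1 = 0.006667
Determinant D = (0.001798)(0.002294) - (-0.00005556)(-0.00005556) = 0.000004122
V_1 = [(0.02)(0.002294) - (-0.00005556)(0.006667)]/D = 11.22 V
V_3 = [(0.001798)(0.006667) - (0.02)(-0.00005556)]/D = 3.178 V
V_th = V_1 - V_3 = 11.22 - 3.178 = 8.044 V
Step 2 — R_th: zero the source — replace V1 by a short circuit (node 2 merges into node 0) — and find the resistance seen between A (node 1) and B (node 3).
Reduce the network between node 1 (A) and node 3 (B) by series/parallel combination:
  Rp1 = R1 ‖ R2 (parallel, both between nodes 0 and 1) = 1/(1/1200 + 1/1100) = 573.9 Ω
  Rp2 = R3 ‖ R4 (parallel, both between nodes 0 and 3) = 1/(1/3600 + 1/510) = 446.7 Ω
  Rs1 = Rp1 + Rp2 (series, joined only at node 0) = 573.9 + 446.7 = 1021 Ω
  Rp3 = R5 ‖ Rs1 (parallel, both between nodes 1 and 3) = 1/(1/18000 + 1/1021) = 965.9 Ω
R_th = 965.9 Ω

Final answer: V_th = 8.044 V, R_th = 965.9 Ω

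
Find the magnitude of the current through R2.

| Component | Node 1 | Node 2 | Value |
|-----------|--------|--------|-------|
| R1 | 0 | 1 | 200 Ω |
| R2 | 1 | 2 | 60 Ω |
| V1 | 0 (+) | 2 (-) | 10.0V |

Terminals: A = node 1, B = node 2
Nodal analysis, taking node 2 as the 0 V reference.
Source V1 fixes V_0 = 10 V.
KCL at each unknown node (sum of currents leaving = 0; resistances in Ω):
  Node 1: (V_1 - 10)/200 + (V_1 - 0)/60 = 0
Collecting terms: 0.02167 × V_1 = 0.05  =>  V_1 = 2.308 V
I_R2 = (V_1 - V_2)/R2 = (2.308 - 0)/60 = 0.03846 A
|I_R2| = 0.03846 A

Final answer: |I_R2| = 0.03846 A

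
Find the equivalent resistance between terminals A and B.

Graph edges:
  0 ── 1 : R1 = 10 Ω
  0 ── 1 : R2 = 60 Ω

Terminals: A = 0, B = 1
Reduce the network between node 0 (A) and node 1 (B) by series/parallel combination:
  Rp1 = R1 ‖ R2 (parallel, both between nodes 0 and 1) = 1/(1/10 + 1/60) = 8.571 Ω
R_eq = 8.571 Ω

Final answer: 8.571 Ω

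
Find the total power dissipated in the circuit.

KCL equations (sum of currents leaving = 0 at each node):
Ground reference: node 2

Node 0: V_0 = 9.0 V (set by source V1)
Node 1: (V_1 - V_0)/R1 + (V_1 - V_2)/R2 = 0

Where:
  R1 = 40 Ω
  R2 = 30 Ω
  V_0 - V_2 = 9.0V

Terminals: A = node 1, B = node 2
Nodal analysis, taking node 2 as the 0 V reference.
Source V1 fixes V_0 = 9 V.
KCL at each unknown node (sum of currents leaving = 0; resistances in Ω):
  Node 1: (V_1 - 9)/40 + (V_1 - 0)/30 = 0
Collecting terms: 0.05833 × V_1 = 0.225  =>  V_1 = 3.857 V
Power in each resistor, P = (ΔV)²/R:
  P_R1 = (9 - 3.857)²/40 = 0.6612 W
  P_R2 = (3.857 - 0)²/30 = 0.4959 W
P_total = P_R1 + P_R2 = 1.157 W

Final answer: 1.157 W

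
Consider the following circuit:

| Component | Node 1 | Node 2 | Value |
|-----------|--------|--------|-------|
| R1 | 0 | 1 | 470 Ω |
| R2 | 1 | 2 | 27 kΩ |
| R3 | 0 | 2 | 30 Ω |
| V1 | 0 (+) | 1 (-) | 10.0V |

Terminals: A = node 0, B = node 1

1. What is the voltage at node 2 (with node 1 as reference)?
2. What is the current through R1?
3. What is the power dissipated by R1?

Nodal analysis, taking node 1 as the 0 V reference.
Source V1 fixes V_0 = 10 V.
KCL at each unknown node (sum of currents leaving = 0; resistances in Ω):
  Node 2: (V_2 - 0)/27000 + (V_2 - 10)/30 = 0
Collecting terms: 0.03337 × V_2 = 0.3333  =>  V_2 = 9.989 V
Part 1:
  Read off the nodal solution: V_2 = 9.989 V
Part 2:
  I_R1 = (V_0 - V_1)/R1 = (10 - 0)/470 = 0.02128 A
  Magnitude: I_R1 = 0.02128 A
Part 3:
  I_R1 = (V_0 - V_1)/R1 = (10 - 0)/470 = 0.02128 A
  P_R1 = I_R1² × R1 = (0.02128)² × 470 = 0.2128 W

Final answers:
1. V_2 = 9.989 V
2. I_R1 = 0.02128 A
3. P_R1 = 0.2128 W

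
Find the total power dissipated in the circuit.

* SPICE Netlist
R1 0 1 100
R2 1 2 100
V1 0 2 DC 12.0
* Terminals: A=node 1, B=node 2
Nodal analysis, taking node 2 as the 0 V reference.
Source V1 fixes V_0 = 12 V.
KCL at each unknown node (sum of currents leaving = 0; resistances in Ω):
  Node 1: (V_1 - 12)/100 + (V_1 - 0)/100 = 0
Collecting terms: 0.02 × V_1 = 0.12  =>  V_1 = 6 V
Power in each resistor, P = (ΔV)²/R:
  P_R1 = (12 - 6)²/100 = 0.36 W
  P_R2 = (6 - 0)²/100 = 0.36 W
P_total = P_R1 + P_R2 = 0.72 W

Final answer: 0.72 W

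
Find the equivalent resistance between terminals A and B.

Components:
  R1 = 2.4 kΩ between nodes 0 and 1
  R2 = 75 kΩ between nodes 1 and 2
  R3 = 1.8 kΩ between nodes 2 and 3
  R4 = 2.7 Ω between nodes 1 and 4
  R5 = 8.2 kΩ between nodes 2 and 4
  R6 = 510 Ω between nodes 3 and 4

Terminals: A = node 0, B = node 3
The network is not a plain series/parallel combination. Inject a 1 A test current into terminal A (node 0) and return it from terminal B (node 3); then R_eq = V_A / (1 A).
Nodal analysis, taking node 3 as the 0 V reference.
Current source I_test pushes 1 A into node 0 and draws it out of node 3.
KCL at each unknown node (sum of currents leaving = 0; resistances in Ω):
  Node 0: (V_0 - V_1)/2400 - 1 = 0
  Node 1: (V_1 - V_0)/2400 + (V_1 - V_2)/75000 + (V_1 - V_4)/2.7 = 0
  Node 2: (V_2 - V_1)/75000 + (V_2 - 0)/1800 + (V_2 - V_4)/8200 = 0
  Node 4: (V_4 - V_1)/2.7 + (V_4 - V_2)/8200 + (V_4 - 0)/510 = 0
Collecting terms (coefficients in siemens):
  0.0004167·V_0 - 0.0004167·V_1 = 1
  0.3708·V_1 - 0.0004167·V_0 - 0.00001333·V_2 - 0.3704·V_4 = 0
  0.0006908·V_2 - 0.00001333·V_1 - 0.000122·V_4 = 0
  0.3725·V_4 - 0.3704·V_1 - 0.000122·V_2 = 0
Solving these 4 simultaneous equations (Gaussian elimination) gives:
  V_0 = 2886 V, V_1 = 485.9 V, V_2 = 94.67 V, V_4 = 483.2 V
R_eq = V_0 / 1 A = 2886 Ω = 2.886 kΩ

Final answer: 2.886 kΩ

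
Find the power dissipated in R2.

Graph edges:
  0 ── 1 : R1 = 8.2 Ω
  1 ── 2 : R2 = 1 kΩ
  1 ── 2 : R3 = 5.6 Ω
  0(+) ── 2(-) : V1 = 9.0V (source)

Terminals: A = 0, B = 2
Nodal analysis, taking node 2 as the 0 V reference.
Source V1 fixes V_0 = 9 V.
KCL at each unknown node (sum of currents leaving = 0; resistances in Ω):
  Node 1: (V_1 - 9)/8.2 + (V_1 - 0)/1000 + (V_1 - 0)/5.6 = 0
Collecting terms: 0.3015 × V_1 = 1.098  =>  V_1 = 3.64 V
I_R2 = (V_1 - V_2)/R2 = (3.64 - 0)/1000 = 0.00364 A
P_R2 = I_R2² × R2 = (0.00364)² × 1000 = 0.01325 W

Final answer: 0.01325 W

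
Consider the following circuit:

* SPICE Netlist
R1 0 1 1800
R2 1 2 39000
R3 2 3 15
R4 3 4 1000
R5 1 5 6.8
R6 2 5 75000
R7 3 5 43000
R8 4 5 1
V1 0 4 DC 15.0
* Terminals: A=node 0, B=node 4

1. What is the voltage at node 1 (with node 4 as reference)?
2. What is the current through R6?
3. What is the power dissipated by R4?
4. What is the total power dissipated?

Nodal analysis, taking node 4 as the 0 V reference.
Source V1 fixes V_0 = 15 V.
KCL at each unknown node (sum of currents leaving = 0; resistances in Ω):
  Node 1: (V_1 - 15)/1800 + (V_1 - V_2)/39000 + (V_1 - V_5)/6.8 = 0
  Node 2: (V_2 - V_1)/39000 + (V_2 - V_3)/15 + (V_2 - V_5)/75000 = 0
  Node 3: (V_3 - V_2)/15 + (V_3 - 0)/1000 + (V_3 - V_5)/43000 = 0
  Node 5: (V_5 - V_1)/6.8 + (V_5 - V_2)/75000 + (V_5 - V_3)/43000 + (V_5 - 0)/1 = 0
Collecting terms (coefficients in siemens):
  0.1476·V_1 - 0.00002564·V_2 - 0.1471·V_5 = 0.008333
  0.06671·V_2 - 0.00002564·V_1 - 0.06667·V_3 - 0.00001333·V_5 = 0
  0.06769·V_3 - 0.06667·V_2 - 0.00002326·V_5 = 0
  1.147·V_5 - 0.1471·V_1 - 0.00001333·V_2 - 0.00002326·V_3 = 0
Solving these 4 simultaneous equations (Gaussian elimination) gives:
  V_1 = 0.06471 V, V_2 = 0.001872 V, V_3 = 0.001847 V, V_5 = 0.008296 V
Part 1:
  Read off the nodal solution: V_1 = 0.06471 V
Part 2:
  I_R6 = (V_2 - V_5)/R6 = (0.001872 - 0.008296)/75000 = -0.00000008564 A
  Magnitude: I_R6 = 0.00000008564 A
Part 3:
  I_R4 = (V_3 - V_4)/R4 = (0.001847 - 0)/1000 = 0.000001847 A
  P_R4 = I_R4² × R4 = (0.000001847)² × 1000 = 0.000000003411 W
Part 4:
  Power in each resistor, P = (ΔV)²/R:
    P_R1 = (15 - 0.06471)²/1800 = 0.1239 W
    P_R2 = (0.06471 - 0.001872)²/39000 = 0.0000001012 W
    P_R3 = (0.001872 - 0.001847)²/15 = 0.00000000004319 W
    P_R4 = (0.001847 - 0)²/1000 = 0.000000003411 W
    P_R5 = (0.06471 - 0.008296)²/6.8 = 0.000468 W
    P_R6 = (0.001872 - 0.008296)²/75000 = 0.0000000005501 W
    P_R7 = (0.001847 - 0.008296)²/43000 = 0.0000000009671 W
    P_R8 = (0 - 0.008296)²/1 = 0.00006882 W
  P_total = P_R1 + P_R2 + P_R3 + P_R4 + P_R5 + P_R6 + P_R7 + P_R8 = 0.1245 W

Final answers:
1. V_1 = 0.06471 V
2. I_R6 = 8.564e-08 A
3. P_R4 = 3.411e-09 W
4. P_total = 0.1245 W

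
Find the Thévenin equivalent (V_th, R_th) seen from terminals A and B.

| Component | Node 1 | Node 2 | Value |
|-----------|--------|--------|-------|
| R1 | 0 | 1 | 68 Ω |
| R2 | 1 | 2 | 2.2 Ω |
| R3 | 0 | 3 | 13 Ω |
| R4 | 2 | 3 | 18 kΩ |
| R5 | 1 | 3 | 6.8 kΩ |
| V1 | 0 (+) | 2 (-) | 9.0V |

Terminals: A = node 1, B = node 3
Step 1 — V_th is the open-circuit voltage V_A - V_B (nothing connected across the terminals).
Nodal analysis, taking node 2 as the 0 V reference.
Source V1 fixes V_0 = 9 V.
KCL at each unknown node (sum of currents leaving = 0; resistances in Ω):
  Node 1: (V_1 - 9)/68 + (V_1 - 0)/2.2 + (V_1 - V_3)/6800 = 0
  Node 3: (V_3 - 9)/13 + (V_3 - 0)/18000 + (V_3 - V_1)/6800 = 0
Collecting terms (coefficients in siemens):
  0.4694·V_1 - 0.0001471·V_3 = 0.1324
  0.07713·V_3 - 0.0001471·V_1 = 0.6923
Determinant D = (0.4694)(0.07713) - (-0.0001471)(-0.0001471) = 0.0362
V_1 = [(0.1324)(0.07713) - (-0.0001471)(0.6923)]/D = 0.2848 V
V_3 = [(0.4694)(0.6923) - (0.1324)(-0.0001471)]/D = 8.977 V
V_th = V_1 - V_3 = 0.2848 - 8.977 = -8.692 V
Step 2 — R_th: zero the source — replace V1 by a short circuit (node 2 merges into node 0) — and find the resistance seen between A (node 1) and B (node 3).
Reduce the network between node 1 (A) and node 3 (B) by series/parallel combination:
  Rp1 = R1 ‖ R2 (parallel, both between nodes 0 and 1) = 1/(1/68 + 1/2.2) = 2.131 Ω
  Rp2 = R3 ‖ R4 (parallel, both between nodes 0 and 3) = 1/(1/13 + 1/18000) = 12.99 Ω
  Rs1 = Rp1 + Rp2 (series, joined only at node 0) = 2.131 + 12.99 = 15.12 Ω
  Rp3 = R5 ‖ Rs1 (parallel, both between nodes 1 and 3) = 1/(1/6800 + 1/15.12) = 15.09 Ω
R_th = 15.09 Ω

Final answer: V_th = -8.692 V, R_th = 15.09 Ω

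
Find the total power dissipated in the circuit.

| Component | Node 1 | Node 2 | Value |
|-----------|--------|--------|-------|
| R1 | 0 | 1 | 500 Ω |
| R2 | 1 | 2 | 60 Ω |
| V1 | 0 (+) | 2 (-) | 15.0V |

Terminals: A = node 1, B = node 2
Nodal analysis, taking node 2 as the 0 V reference.
Source V1 fixes V_0 = 15 V.
KCL at each unknown node (sum of currents leaving = 0; resistances in Ω):
  Node 1: (V_1 - 15)/500 + (V_1 - 0)/60 = 0
Collecting terms: 0.01867 × V_1 = 0.03  =>  V_1 = 1.607 V
Power in each resistor, P = (ΔV)²/R:
  P_R1 = (15 - 1.607)²/500 = 0.3587 W
  P_R2 = (1.607 - 0)²/60 = 0.04305 W
P_total = P_R1 + P_R2 = 0.4018 W

Final answer: 0.4018 W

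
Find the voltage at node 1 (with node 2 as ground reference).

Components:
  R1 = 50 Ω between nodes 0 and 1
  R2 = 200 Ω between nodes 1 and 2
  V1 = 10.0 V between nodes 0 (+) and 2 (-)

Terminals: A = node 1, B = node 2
Nodal analysis, taking node 2 as the 0 V reference.
Source V1 fixes V_0 = 10 V.
KCL at each unknown node (sum of currents leaving = 0; resistances in Ω):
  Node 1: (V_1 - 10)/50 + (V_1 - 0)/200 = 0
Collecting terms: 0.025 × V_1 = 0.2  =>  V_1 = 8 V
The requested potential is V_1 = 8 V.

Final answer: V_1 = 8 V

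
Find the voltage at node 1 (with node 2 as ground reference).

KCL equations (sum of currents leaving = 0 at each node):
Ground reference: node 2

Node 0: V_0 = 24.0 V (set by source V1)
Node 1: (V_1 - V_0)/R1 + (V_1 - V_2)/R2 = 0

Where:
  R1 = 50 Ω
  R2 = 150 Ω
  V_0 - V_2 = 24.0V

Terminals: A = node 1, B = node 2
Nodal analysis, taking node 2 as the 0 V reference.
Source V1 fixes V_0 = 24 V.
KCL at each unknown node (sum of currents leaving = 0; resistances in Ω):
  Node 1: (V_1 - 24)/50 + (V_1 - 0)/150 = 0
Collecting terms: 0.02667 × V_1 = 0.48  =>  V_1 = 18 V
The requested potential is V_1 = 18 V.

Final answer: V_1 = 18 V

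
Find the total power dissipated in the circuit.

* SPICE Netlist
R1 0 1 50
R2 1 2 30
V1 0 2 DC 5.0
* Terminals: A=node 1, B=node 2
Nodal analysis, taking node 2 as the 0 V reference.
Source V1 fixes V_0 = 5 V.
KCL at each unknown node (sum of currents leaving = 0; resistances in Ω):
  Node 1: (V_1 - 5)/50 + (V_1 - 0)/30 = 0
Collecting terms: 0.05333 × V_1 = 0.1  =>  V_1 = 1.875 V
Power in each resistor, P = (ΔV)²/R:
  P_R1 = (5 - 1.875)²/50 = 0.1953 W
  P_R2 = (1.875 - 0)²/30 = 0.1172 W
P_total = P_R1 + P_R2 = 0.3125 W

Final answer: 0.3125 W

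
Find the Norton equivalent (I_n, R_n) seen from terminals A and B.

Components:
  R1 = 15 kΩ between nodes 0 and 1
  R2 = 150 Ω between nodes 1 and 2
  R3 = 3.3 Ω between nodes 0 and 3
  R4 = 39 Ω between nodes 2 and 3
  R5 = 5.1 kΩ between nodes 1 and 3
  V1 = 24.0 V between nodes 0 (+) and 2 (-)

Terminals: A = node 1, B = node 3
Find the Thévenin equivalent first; then I_n = V_th/R_th and R_n = R_th.
Step 1 — V_th is the open-circuit voltage V_A - V_B (nothing connected across the terminals).
Nodal analysis, taking node 2 as the 0 V reference.
Source V1 fixes V_0 = 24 V.
KCL at each unknown node (sum of currents leaving = 0; resistances in Ω):
  Node 1: (V_1 - 24)/15000 + (V_1 - 0)/150 + (V_1 - V_3)/5100 = 0
  Node 3: (V_3 - 24)/3.3 + (V_3 - 0)/39 + (V_3 - V_1)/5100 = 0
Collecting terms (coefficients in siemens):
  0.006929·V_1 - 0.0001961·V_3 = 0.0016
  0.3289·V_3 - 0.0001961·V_1 = 7.273
Determinant D = (0.006929)(0.3289) - (-0.0001961)(-0.0001961) = 0.002279
V_1 = [(0.0016)(0.3289) - (-0.0001961)(7.273)]/D = 0.8567 V
V_3 = [(0.006929)(7.273) - (0.0016)(-0.0001961)]/D = 22.11 V
V_th = V_1 - V_3 = 0.8567 - 22.11 = -21.26 V
Step 2 — R_th: zero the source — replace V1 by a short circuit (node 2 merges into node 0) — and find the resistance seen between A (node 1) and B (node 3).
Reduce the network between node 1 (A) and node 3 (B) by series/parallel combination:
  Rp1 = R1 ‖ R2 (parallel, both between nodes 0 and 1) = 1/(1/15000 + 1/150) = 148.5 Ω
  Rp2 = R3 ‖ R4 (parallel, both between nodes 0 and 3) = 1/(1/3.3 + 1/39) = 3.043 Ω
  Rs1 = Rp1 + Rp2 (series, joined only at node 0) = 148.5 + 3.043 = 151.6 Ω
  Rp3 = R5 ‖ Rs1 (parallel, both between nodes 1 and 3) = 1/(1/5100 + 1/151.6) = 147.2 Ω
R_th = 147.2 Ω
I_n = V_th/R_th = -21.26/147.2 = -0.1444 A, and R_n = R_th = 147.2 Ω

Final answer: I_n = -0.1444 A, R_n = 147.2 Ω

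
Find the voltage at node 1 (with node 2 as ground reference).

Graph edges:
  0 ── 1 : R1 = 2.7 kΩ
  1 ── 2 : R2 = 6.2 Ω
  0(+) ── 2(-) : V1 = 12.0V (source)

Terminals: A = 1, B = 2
Nodal analysis, taking node 2 as the 0 V reference.
Source V1 fixes V_0 = 12 V.
KCL at each unknown node (sum of currents leaving = 0; resistances in Ω):
  Node 1: (V_1 - 12)/2700 + (V_1 - 0)/6.2 = 0
Collecting terms: 0.1617 × V_1 = 0.004444  =>  V_1 = 0.02749 V
The requested potential is V_1 = 0.02749 V.

Final answer: V_1 = 0.02749 V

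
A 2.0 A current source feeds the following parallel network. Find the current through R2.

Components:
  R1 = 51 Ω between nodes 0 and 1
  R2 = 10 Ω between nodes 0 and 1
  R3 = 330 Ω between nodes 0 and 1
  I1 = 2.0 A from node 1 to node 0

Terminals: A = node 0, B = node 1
All resistors sit directly between nodes 0 and 1, so they are in parallel and share one voltage V; the full source current 2 A splits among them.
1/R_par = 1/51 + 1/10 + 1/330 = 0.1226 S  =>  R_par = 8.154 Ω
V = I × R_par = 2 × 8.154 = 16.31 V
I_R2 = V/R2 = 16.31/10 = 1.631 A

Final answer: 1.631 A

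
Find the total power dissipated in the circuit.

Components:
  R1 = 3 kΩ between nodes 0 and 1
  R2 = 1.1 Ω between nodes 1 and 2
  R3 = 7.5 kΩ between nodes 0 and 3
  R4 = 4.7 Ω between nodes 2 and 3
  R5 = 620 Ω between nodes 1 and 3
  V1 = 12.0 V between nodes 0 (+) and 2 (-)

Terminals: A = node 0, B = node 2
Nodal analysis, taking node 2 as the 0 V reference.
Source V1 fixes V_0 = 12 V.
KCL at each unknown node (sum of currents leaving = 0; resistances in Ω):
  Node 1: (V_1 - 12)/3000 + (V_1 - 0)/1.1 + (V_1 - V_3)/620 = 0
  Node 3: (V_3 - 12)/7500 + (V_3 - 0)/4.7 + (V_3 - V_1)/620 = 0
Collecting terms (coefficients in siemens):
  0.911·V_1 - 0.001613·V_3 = 0.004
  0.2145·V_3 - 0.001613·V_1 = 0.0016
Determinant D = (0.911)(0.2145) - (-0.001613)(-0.001613) = 0.1954
V_1 = [(0.004)(0.2145) - (-0.001613)(0.0016)]/D = 0.004404 V
V_3 = [(0.911)(0.0016) - (0.004)(-0.001613)]/D = 0.007492 V
Power in each resistor, P = (ΔV)²/R:
  P_R1 = (12 - 0.004404)²/3000 = 0.04796 W
  P_R2 = (0.004404 - 0)²/1.1 = 0.00001763 W
  P_R3 = (12 - 0.007492)²/7500 = 0.01918 W
  P_R4 = (0 - 0.007492)²/4.7 = 0.00001194 W
  P_R5 = (0.004404 - 0.007492)²/620 = 0.00000001538 W
P_total = P_R1 + P_R2 + P_R3 + P_R4 + P_R5 = 0.06717 W

Final answer: 0.06717 W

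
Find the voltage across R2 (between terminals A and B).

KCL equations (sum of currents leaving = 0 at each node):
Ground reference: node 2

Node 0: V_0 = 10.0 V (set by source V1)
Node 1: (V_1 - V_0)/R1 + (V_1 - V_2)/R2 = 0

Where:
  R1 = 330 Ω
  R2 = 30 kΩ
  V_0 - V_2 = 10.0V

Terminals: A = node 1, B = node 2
R1 and R2 are in series across V1 (node 0 → node 1 → node 2), and the output A–B is taken across R2, so this is a voltage divider.
Series current: I = V1/(R1 + R2) = 10/(330 + 30000) = 10/30330 = 0.0003297 A
V_R2 = I × R2 = V1 × R2/(R1 + R2) = 10 × 30000/30330 = 9.891 V

Final answer: 9.891 V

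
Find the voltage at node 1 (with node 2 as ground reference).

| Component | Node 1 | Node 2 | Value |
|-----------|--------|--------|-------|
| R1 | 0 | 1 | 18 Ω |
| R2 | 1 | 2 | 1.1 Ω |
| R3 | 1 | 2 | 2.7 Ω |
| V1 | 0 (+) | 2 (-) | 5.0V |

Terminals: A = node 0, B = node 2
Nodal analysis, taking node 2 as the 0 V reference.
Source V1 fixes V_0 = 5 V.
KCL at each unknown node (sum of currents leaving = 0; resistances in Ω):
  Node 1: (V_1 - 5)/18 + (V_1 - 0)/1.1 + (V_1 - 0)/2.7 = 0
Collecting terms: 1.335 × V_1 = 0.2778  =>  V_1 = 0.2081 V
The requested potential is V_1 = 0.2081 V.

Final answer: V_1 = 0.2081 V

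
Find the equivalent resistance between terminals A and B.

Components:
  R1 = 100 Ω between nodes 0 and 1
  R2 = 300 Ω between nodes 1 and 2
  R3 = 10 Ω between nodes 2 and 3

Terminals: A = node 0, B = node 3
Reduce the network between node 0 (A) and node 3 (B) by series/parallel combination:
  Rs1 = R1 + R2 (series, joined only at node 1) = 100 + 300 = 400 Ω
  Rs2 = R3 + Rs1 (series, joined only at node 2) = 10 + 400 = 410 Ω
R_eq = 410 Ω

Final answer: 410 Ω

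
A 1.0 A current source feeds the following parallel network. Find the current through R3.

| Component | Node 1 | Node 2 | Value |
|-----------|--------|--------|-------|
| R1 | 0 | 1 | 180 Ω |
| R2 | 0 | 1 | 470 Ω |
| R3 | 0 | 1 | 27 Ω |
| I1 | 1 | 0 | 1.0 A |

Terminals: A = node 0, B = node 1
All resistors sit directly between nodes 0 and 1, so they are in parallel and share one voltage V; the full source current 1 A splits among them.
1/R_par = 1/180 + 1/470 + 1/27 = 0.04472 S  =>  R_par = 22.36 Ω
V = I × R_par = 1 × 22.36 = 22.36 V
I_R3 = V/R3 = 22.36/27 = 0.8282 A

Final answer: 0.8282 A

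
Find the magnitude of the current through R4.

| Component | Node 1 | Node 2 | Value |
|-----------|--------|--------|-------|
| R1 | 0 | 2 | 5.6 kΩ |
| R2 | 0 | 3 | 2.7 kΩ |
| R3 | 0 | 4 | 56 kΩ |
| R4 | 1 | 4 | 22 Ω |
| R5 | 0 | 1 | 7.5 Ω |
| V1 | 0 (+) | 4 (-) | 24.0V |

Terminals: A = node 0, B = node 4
Nodal analysis, taking node 4 as the 0 V reference.
Source V1 fixes V_0 = 24 V.
KCL at each unknown node (sum of currents leaving = 0; resistances in Ω):
  Node 1: (V_1 - 0)/22 + (V_1 - 24)/7.5 = 0
  Node 2: (V_2 - 24)/5600 = 0
  Node 3: (V_3 - 24)/2700 = 0
Collecting terms (coefficients in siemens):
  0.1788·V_1 = 3.2
  0.0001786·V_2 = 0.004286
  0.0003704·V_3 = 0.008889
Solving these 3 simultaneous equations (Gaussian elimination) gives:
  V_1 = 17.9 V, V_2 = 24 V, V_3 = 24 V
I_R4 = (V_1 - V_4)/R4 = (17.9 - 0)/22 = 0.8136 A
|I_R4| = 0.8136 A

Final answer: |I_R4| = 0.8136 A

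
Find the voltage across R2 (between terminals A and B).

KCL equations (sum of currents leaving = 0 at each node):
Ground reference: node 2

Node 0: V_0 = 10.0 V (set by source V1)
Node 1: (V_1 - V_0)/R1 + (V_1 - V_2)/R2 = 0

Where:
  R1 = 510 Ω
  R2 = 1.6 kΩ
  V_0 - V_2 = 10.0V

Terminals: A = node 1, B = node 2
R1 and R2 are in series across V1 (node 0 → node 1 → node 2), and the output A–B is taken across R2, so this is a voltage divider.
Series current: I = V1/(R1 + R2) = 10/(510 + 1600) = 10/2110 = 0.004739 A
V_R2 = I × R2 = V1 × R2/(R1 + R2) = 10 × 1600/2110 = 7.583 V

Final answer: 7.583 V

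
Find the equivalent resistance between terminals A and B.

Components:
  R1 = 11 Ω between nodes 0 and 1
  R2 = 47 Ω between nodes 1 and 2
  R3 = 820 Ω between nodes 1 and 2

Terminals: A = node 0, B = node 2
Reduce the network between node 0 (A) and node 2 (B) by series/parallel combination:
  Rp1 = R2 ‖ R3 (parallel, both between nodes 1 and 2) = 1/(1/47 + 1/820) = 44.45 Ω
  Rs1 = R1 + Rp1 (series, joined only at node 1) = 11 + 44.45 = 55.45 Ω
R_eq = 55.45 Ω

Final answer: 55.45 Ω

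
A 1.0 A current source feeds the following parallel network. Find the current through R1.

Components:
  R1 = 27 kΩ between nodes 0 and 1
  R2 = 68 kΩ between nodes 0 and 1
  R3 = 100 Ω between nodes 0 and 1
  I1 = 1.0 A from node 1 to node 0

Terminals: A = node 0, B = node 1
All resistors sit directly between nodes 0 and 1, so they are in parallel and share one voltage V; the full source current 1 A splits among them.
1/R_par = 1/27000 + 1/68000 + 1/100 = 0.01005 S  =>  R_par = 99.49 Ω
V = I × R_par = 1 × 99.49 = 99.49 V
I_R1 = V/R1 = 99.49/27000 = 0.003685 A

Final answer: 0.003685 A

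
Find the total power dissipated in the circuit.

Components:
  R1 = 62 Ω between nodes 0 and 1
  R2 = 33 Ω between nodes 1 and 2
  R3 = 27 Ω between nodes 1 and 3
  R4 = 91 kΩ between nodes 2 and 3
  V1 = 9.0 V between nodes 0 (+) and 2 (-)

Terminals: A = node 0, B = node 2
Nodal analysis, taking node 2 as the 0 V reference.
Source V1 fixes V_0 = 9 V.
KCL at each unknown node (sum of currents leaving = 0; resistances in Ω):
  Node 1: (V_1 - 9)/62 + (V_1 - 0)/33 + (V_1 - V_3)/27 = 0
  Node 3: (V_3 - V_1)/27 + (V_3 - 0)/91000 = 0
Collecting terms (coefficients in siemens):
  0.08347·V_1 - 0.03704·V_3 = 0.1452
  0.03705·V_3 - 0.03704·V_1 = 0
Determinant D = (0.08347)(0.03705) - (-0.03704)(-0.03704) = 0.001721
V_1 = [(0.1452)(0.03705) - (-0.03704)(0)]/D = 3.126 V
V_3 = [(0.08347)(0) - (0.1452)(-0.03704)]/D = 3.125 V
Power in each resistor, P = (ΔV)²/R:
  P_R1 = (9 - 3.126)²/62 = 0.5566 W
  P_R2 = (3.126 - 0)²/33 = 0.296 W
  P_R3 = (3.126 - 3.125)²/27 = 0.00000003183 W
  P_R4 = (0 - 3.125)²/91000 = 0.0001073 W
P_total = P_R1 + P_R2 + P_R3 + P_R4 = 0.8527 W

Final answer: 0.8527 W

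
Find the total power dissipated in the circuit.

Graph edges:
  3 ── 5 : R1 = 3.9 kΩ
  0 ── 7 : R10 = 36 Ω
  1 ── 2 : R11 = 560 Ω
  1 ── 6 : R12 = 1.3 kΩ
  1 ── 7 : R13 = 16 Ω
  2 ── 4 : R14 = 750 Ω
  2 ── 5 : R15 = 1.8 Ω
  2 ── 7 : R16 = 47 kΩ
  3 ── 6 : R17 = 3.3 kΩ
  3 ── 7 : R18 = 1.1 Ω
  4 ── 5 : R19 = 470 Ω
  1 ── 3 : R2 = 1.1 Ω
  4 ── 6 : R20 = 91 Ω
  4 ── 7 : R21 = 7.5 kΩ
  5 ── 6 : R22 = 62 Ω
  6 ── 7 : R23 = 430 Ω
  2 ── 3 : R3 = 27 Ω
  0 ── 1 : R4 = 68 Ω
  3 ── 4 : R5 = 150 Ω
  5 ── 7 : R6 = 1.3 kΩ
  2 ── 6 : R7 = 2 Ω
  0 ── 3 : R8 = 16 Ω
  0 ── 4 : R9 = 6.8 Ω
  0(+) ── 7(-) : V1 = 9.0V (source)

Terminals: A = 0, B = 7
Nodal analysis, taking node 7 as the 0 V reference.
Source V1 fixes V_0 = 9 V.
KCL at each unknown node (sum of currents leaving = 0; resistances in Ω):
  Node 1: (V_1 - V_3)/1.1 + (V_1 - 9)/68 + (V_1 - V_2)/560 + (V_1 - V_6)/1300 + (V_1 - 0)/16 = 0
  Node 2: (V_2 - V_3)/27 + (V_2 - V_6)/2 + (V_2 - V_1)/560 + (V_2 - V_4)/750 + (V_2 - V_5)/1.8 + (V_2 - 0)/47000 = 0
  Node 3: (V_3 - V_5)/3900 + (V_3 - V_1)/1.1 + (V_3 - V_2)/27 + (V_3 - V_4)/150 + (V_3 - 9)/16 + (V_3 - V_6)/3300 + (V_3 - 0)/1.1 = 0
  Node 4: (V_4 - V_3)/150 + (V_4 - 9)/6.8 + (V_4 - V_2)/750 + (V_4 - V_5)/470 + (V_4 - V_6)/91 + (V_4 - 0)/7500 = 0
  Node 5: (V_5 - V_3)/3900 + (V_5 - 0)/1300 + (V_5 - V_2)/1.8 + (V_5 - V_4)/470 + (V_5 - V_6)/62 = 0
  Node 6: (V_6 - V_2)/2 + (V_6 - V_1)/1300 + (V_6 - V_3)/3300 + (V_6 - V_4)/91 + (V_6 - V_5)/62 + (V_6 - 0)/430 = 0
Collecting terms (coefficients in siemens):
  0.9889·V_1 - 0.001786·V_2 - 0.9091·V_3 - 0.0007692·V_6 = 0.1324
  1.096·V_2 - 0.001786·V_1 - 0.03704·V_3 - 0.001333·V_4 - 0.5556·V_5 - 0.5·V_6 = 0
  1.925·V_3 - 0.9091·V_1 - 0.03704·V_2 - 0.006667·V_4 - 0.0002564·V_5 - 0.000303·V_6 = 0.5625
  0.1683·V_4 - 0.001333·V_2 - 0.006667·V_3 - 0.002128·V_5 - 0.01099·V_6 = 1.324
  0.5748·V_5 - 0.5556·V_2 - 0.0002564·V_3 - 0.002128·V_4 - 0.01613·V_6 = 0
  0.5305·V_6 - 0.0007692·V_1 - 0.5·V_2 - 0.000303·V_3 - 0.01099·V_4 - 0.01613·V_5 = 0
Solving these 6 simultaneous equations (Gaussian elimination) gives:
  V_1 = 0.8496 V, V_2 = 2.547 V, V_3 = 0.7713 V, V_4 = 8.12 V
  V_5 = 2.566 V, V_6 = 2.648 V
Power in each resistor, P = (ΔV)²/R:
  P_R1 = (0.7713 - 2.566)²/3900 = 0.0008257 W
  P_R2 = (0.8496 - 0.7713)²/1.1 = 0.005572 W
  P_R3 = (2.547 - 0.7713)²/27 = 0.1167 W
  P_R4 = (9 - 0.8496)²/68 = 0.9769 W
  P_R5 = (0.7713 - 8.12)²/150 = 0.36 W
  P_R6 = (2.566 - 0)²/1300 = 0.005064 W
  P_R7 = (2.547 - 2.648)²/2 = 0.00514 W
  P_R8 = (9 - 0.7713)²/16 = 4.232 W
  P_R9 = (9 - 8.12)²/6.8 = 0.1139 W
  P_R10 = (9 - 0)²/36 = 2.25 W
  P_R11 = (0.8496 - 2.547)²/560 = 0.005142 W
  P_R12 = (0.8496 - 2.648)²/1300 = 0.002488 W
  P_R13 = (0.8496 - 0)²/16 = 0.04512 W
  P_R14 = (2.547 - 8.12)²/750 = 0.04141 W
  P_R15 = (2.547 - 2.566)²/1.8 = 0.0002064 W
  P_R16 = (2.547 - 0)²/47000 = 0.000138 W
  P_R17 = (0.7713 - 2.648)²/3300 = 0.001067 W
  P_R18 = (0.7713 - 0)²/1.1 = 0.5409 W
  P_R19 = (8.12 - 2.566)²/470 = 0.06563 W
  P_R20 = (8.12 - 2.648)²/91 = 0.329 W
  P_R21 = (8.12 - 0)²/7500 = 0.008791 W
  P_R22 = (2.566 - 2.648)²/62 = 0.0001088 W
  P_R23 = (2.648 - 0)²/430 = 0.01631 W
P_total = P_R1 + P_R2 + P_R3 + P_R4 + P_R5 + P_R6 + P_R7 + P_R8 + P_R9 + P_R10 + P_R11 + P_R12 + P_R13 + P_R14 + P_R15 + P_R16 + P_R17 + P_R18 + P_R19 + P_R20 + P_R21 + P_R22 + P_R23 = 9.122 W

Final answer: 9.122 W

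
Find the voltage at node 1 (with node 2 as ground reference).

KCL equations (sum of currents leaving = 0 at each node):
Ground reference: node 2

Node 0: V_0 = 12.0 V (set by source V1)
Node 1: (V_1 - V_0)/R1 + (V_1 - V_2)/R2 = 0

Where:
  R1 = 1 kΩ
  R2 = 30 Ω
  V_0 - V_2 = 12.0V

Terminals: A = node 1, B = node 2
Nodal analysis, taking node 2 as the 0 V reference.
Source V1 fixes V_0 = 12 V.
KCL at each unknown node (sum of currents leaving = 0; resistances in Ω):
  Node 1: (V_1 - 12)/1000 + (V_1 - 0)/30 = 0
Collecting terms: 0.03433 × V_1 = 0.012  =>  V_1 = 0.3495 V
The requested potential is V_1 = 0.3495 V.

Final answer: V_1 = 0.3495 V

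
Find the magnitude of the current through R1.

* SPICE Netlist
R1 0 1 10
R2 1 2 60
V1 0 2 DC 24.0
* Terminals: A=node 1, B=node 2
Nodal analysis, taking node 2 as the 0 V reference.
Source V1 fixes V_0 = 24 V.
KCL at each unknown node (sum of currents leaving = 0; resistances in Ω):
  Node 1: (V_1 - 24)/10 + (V_1 - 0)/60 = 0
Collecting terms: 0.1167 × V_1 = 2.4  =>  V_1 = 20.57 V
I_R1 = (V_0 - V_1)/R1 = (24 - 20.57)/10 = 0.3429 A
|I_R1| = 0.3429 A

Final answer: |I_R1| = 0.3429 A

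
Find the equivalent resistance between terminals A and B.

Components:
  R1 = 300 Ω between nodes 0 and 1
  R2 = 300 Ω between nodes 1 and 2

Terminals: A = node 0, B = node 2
Reduce the network between node 0 (A) and node 2 (B) by series/parallel combination:
  Rs1 = R1 + R2 (series, joined only at node 1) = 300 + 300 = 600 Ω
R_eq = 600 Ω

Final answer: 600 Ω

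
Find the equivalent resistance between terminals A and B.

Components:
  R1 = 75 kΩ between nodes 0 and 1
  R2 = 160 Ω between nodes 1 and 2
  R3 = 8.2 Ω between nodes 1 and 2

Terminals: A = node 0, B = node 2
Reduce the network between node 0 (A) and node 2 (B) by series/parallel combination:
  Rp1 = R2 ‖ R3 (parallel, both between nodes 1 and 2) = 1/(1/160 + 1/8.2) = 7.8 Ω
  Rs1 = R1 + Rp1 (series, joined only at node 1) = 75000 + 7.8 = 75010 Ω
R_eq = 75.01 kΩ

Final answer: 75.01 kΩ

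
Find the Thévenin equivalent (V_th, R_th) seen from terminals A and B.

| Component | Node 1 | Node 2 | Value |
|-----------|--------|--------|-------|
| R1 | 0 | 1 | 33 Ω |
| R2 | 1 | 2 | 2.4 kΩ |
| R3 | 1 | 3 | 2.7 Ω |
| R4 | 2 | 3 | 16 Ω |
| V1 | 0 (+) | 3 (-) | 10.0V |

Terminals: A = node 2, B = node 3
Step 1 — V_th is the open-circuit voltage V_A - V_B (nothing connected across the terminals).
Nodal analysis, taking node 3 as the 0 V reference.
Source V1 fixes V_0 = 10 V.
KCL at each unknown node (sum of currents leaving = 0; resistances in Ω):
  Node 1: (V_1 - 10)/33 + (V_1 - V_2)/2400 + (V_1 - 0)/2.7 = 0
  Node 2: (V_2 - V_1)/2400 + (V_2 - 0)/16 = 0
Collecting terms (coefficients in siemens):
  0.4011·V_1 - 0.0004167·V_2 = 0.303
  0.06292·V_2 - 0.0004167·V_1 = 0
Determinant D = (0.4011)(0.06292) - (-0.0004167)(-0.0004167) = 0.02524
V_1 = [(0.303)(0.06292) - (-0.0004167)(0)]/D = 0.7555 V
V_2 = [(0.4011)(0) - (0.303)(-0.0004167)]/D = 0.005003 V
V_th = V_2 - V_3 = 0.005003 - 0 = 0.005003 V
Step 2 — R_th: zero the source — replace V1 by a short circuit (node 3 merges into node 0) — and find the resistance seen between A (node 2) and B (node 0).
Reduce the network between node 2 (A) and node 0 (B) by series/parallel combination:
  Rp1 = R1 ‖ R3 (parallel, both between nodes 0 and 1) = 1/(1/33 + 1/2.7) = 2.496 Ω
  Rs1 = R2 + Rp1 (series, joined only at node 1) = 2400 + 2.496 = 2402 Ω
  Rp2 = R4 ‖ Rs1 (parallel, both between nodes 0 and 2) = 1/(1/16 + 1/2402) = 15.89 Ω
R_th = 15.89 Ω

Final answer: V_th = 0.005003 V, R_th = 15.89 Ω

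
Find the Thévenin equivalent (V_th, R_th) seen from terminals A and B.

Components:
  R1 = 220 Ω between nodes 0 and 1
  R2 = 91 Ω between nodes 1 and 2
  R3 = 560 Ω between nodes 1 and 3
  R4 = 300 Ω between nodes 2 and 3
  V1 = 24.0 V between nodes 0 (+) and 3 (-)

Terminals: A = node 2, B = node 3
Step 1 — V_th is the open-circuit voltage V_A - V_B (nothing connected across the terminals).
Nodal analysis, taking node 3 as the 0 V reference.
Source V1 fixes V_0 = 24 V.
KCL at each unknown node (sum of currents leaving = 0; resistances in Ω):
  Node 1: (V_1 - 24)/220 + (V_1 - V_2)/91 + (V_1 - 0)/560 = 0
  Node 2: (V_2 - V_1)/91 + (V_2 - 0)/300 = 0
Collecting terms (coefficients in siemens):
  0.01732·V_1 - 0.01099·V_2 = 0.1091
  0.01432·V_2 - 0.01099·V_1 = 0
Determinant D = (0.01732)(0.01432) - (-0.01099)(-0.01099) = 0.0001273
V_1 = [(0.1091)(0.01432) - (-0.01099)(0)]/D = 12.27 V
V_2 = [(0.01732)(0) - (0.1091)(-0.01099)]/D = 9.417 V
V_th = V_2 - V_3 = 9.417 - 0 = 9.417 V
Step 2 — R_th: zero the source — replace V1 by a short circuit (node 3 merges into node 0) — and find the resistance seen between A (node 2) and B (node 0).
Reduce the network between node 2 (A) and node 0 (B) by series/parallel combination:
  Rp1 = R1 ‖ R3 (parallel, both between nodes 0 and 1) = 1/(1/220 + 1/560) = 157.9 Ω
  Rs1 = R2 + Rp1 (series, joined only at node 1) = 91 + 157.9 = 248.9 Ω
  Rp2 = R4 ‖ Rs1 (parallel, both between nodes 0 and 2) = 1/(1/300 + 1/248.9) = 136.1 Ω
R_th = 136.1 Ω

Final answer: V_th = 9.417 V, R_th = 136.1 Ω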